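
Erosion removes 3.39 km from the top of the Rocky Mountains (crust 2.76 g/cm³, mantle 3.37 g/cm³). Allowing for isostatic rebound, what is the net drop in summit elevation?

Rebound u = e ρ_c/ρ_m = 3.39 km × 2.76/3.37 = 2.776 km.
Net surface drop = e − u = 3.39 km − 2.776 km = e (ρ_m − ρ_c)/ρ_m = 0.614 km.

0.614 km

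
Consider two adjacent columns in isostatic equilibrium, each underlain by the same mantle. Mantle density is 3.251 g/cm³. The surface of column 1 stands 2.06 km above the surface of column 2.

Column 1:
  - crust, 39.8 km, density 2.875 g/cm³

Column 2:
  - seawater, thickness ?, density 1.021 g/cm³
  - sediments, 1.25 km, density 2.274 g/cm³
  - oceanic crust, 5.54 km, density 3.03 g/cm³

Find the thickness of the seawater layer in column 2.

Take the compensation level at the base of the deeper column (depth z_c below the surface of column 1) and equate Σ ρ_i t_i down to z_c; mantle fills any gap and the z_c terms cancel.
Column 1: 39.8×2.875 + (z_c − 39.8)×3.251
Column 2: 2.06×0 + x×1.021 + 1.25×2.274 + 5.54×3.03 + (z_c − 2.06 − 6.79 − x)×3.251
The z_c×3.251 term appears on both sides and cancels. Collect the known terms of each column as K = Σ(ρt)_known − 3.251 × (depth of known layers): K_1 = 114.425 − 3.251×39.8 = −14.9648; K_2 = 19.6287 − 3.251×(2.06 + 6.79) = −9.14265.
Balance: K_1 = K_2 − x×(3.251 − 1.021), so x = (K_2 − K_1)/(3.251 − 1.021) = 5.82215/2.23 = 2.61 km.

2.61 km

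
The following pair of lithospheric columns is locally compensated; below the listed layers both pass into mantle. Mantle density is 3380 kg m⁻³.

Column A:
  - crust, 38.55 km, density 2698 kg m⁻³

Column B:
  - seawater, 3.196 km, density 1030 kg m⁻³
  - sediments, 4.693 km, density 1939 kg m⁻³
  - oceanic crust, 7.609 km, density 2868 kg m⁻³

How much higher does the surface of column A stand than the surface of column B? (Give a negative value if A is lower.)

2.4 km

For any compensation level in the mantle, the mantle terms cancel and isostasy reduces to e = (Σt_A − Σt_B) − (Σ(ρt)_A − Σ(ρt)_B) / ρ_m.
Σt_A = 38.55 km; Σt_B = 15.498 km; Σ(ρt)_A = 104007.9; Σ(ρt)_B = 34214.219 (in km·kg m⁻³).
e = (38.55 − 15.498) − (104007.9 − 34214.219) / 3380 = 2.4 km.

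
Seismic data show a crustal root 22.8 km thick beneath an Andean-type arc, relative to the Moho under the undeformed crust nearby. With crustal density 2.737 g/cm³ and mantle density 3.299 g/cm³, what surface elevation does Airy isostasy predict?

By Archimedes' principle applied to the lithosphere: ρ_c h = (ρ_m − ρ_c) r.
h = r (ρ_m − ρ_c) / ρ_c = 22.8 km × (3.299 − 2.737) / 2.737 = 4.68 km.

4.68 km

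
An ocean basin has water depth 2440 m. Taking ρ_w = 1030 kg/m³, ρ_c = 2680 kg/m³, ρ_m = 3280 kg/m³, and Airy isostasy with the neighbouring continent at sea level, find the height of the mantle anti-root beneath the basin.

6710 m

For local isostatic compensation: replacing crust with seawater at the top is compensated by replacing crust with mantle at the base: d (ρ_c − ρ_w) = a (ρ_m − ρ_c).
a = d (ρ_c − ρ_w)/(ρ_m − ρ_c) = 2440 m × 1650/600 = 6710 m.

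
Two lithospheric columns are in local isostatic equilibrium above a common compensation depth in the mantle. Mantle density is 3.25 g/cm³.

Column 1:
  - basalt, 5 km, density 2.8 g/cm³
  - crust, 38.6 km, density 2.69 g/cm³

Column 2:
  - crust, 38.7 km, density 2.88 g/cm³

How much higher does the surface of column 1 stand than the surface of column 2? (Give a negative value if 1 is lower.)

2.94 km

For any compensation level in the mantle, the mantle terms cancel and isostasy reduces to e = (Σt_1 − Σt_2) − (Σ(ρt)_1 − Σ(ρt)_2) / ρ_m.
Σt_1 = 43.6 km; Σt_2 = 38.7 km; Σ(ρt)_1 = 117.834; Σ(ρt)_2 = 111.456 (in km·g/cm³).
e = (43.6 − 38.7) − (117.834 − 111.456) / 3.25 = 2.94 km.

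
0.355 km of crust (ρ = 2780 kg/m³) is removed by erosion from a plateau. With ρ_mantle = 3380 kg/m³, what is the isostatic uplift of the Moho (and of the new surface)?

0.292 km

Unloading: uplift u = e ρ_c/ρ_m = 0.355 km × 2780/3380 = 0.292 km.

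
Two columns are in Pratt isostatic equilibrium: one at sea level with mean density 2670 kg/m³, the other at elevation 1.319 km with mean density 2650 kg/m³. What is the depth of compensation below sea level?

175 km

ρ_ref D = ρ (D + h) → D (ρ_ref − ρ) = ρ h.
D = ρ h/(ρ_ref − ρ) = 2650 × 1.319 km/(2670 − 2650) = 175 km.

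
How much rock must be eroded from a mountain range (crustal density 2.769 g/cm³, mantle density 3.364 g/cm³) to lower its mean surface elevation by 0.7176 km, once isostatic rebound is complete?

4.06 km

Net drop Δ = e − u = e − e ρ_c/ρ_m = e (ρ_m − ρ_c)/ρ_m.
e = Δ ρ_m/(ρ_m − ρ_c) = 0.7176 km × 3.364/0.595 = 4.06 km.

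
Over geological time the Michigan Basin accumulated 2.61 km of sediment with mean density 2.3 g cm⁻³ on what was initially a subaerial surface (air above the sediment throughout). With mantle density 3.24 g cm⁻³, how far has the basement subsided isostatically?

1.85 km

Subaerial load: s = t ρ_sed / ρ_m = 2.61 km × 2.3/3.24 = 1.85 km.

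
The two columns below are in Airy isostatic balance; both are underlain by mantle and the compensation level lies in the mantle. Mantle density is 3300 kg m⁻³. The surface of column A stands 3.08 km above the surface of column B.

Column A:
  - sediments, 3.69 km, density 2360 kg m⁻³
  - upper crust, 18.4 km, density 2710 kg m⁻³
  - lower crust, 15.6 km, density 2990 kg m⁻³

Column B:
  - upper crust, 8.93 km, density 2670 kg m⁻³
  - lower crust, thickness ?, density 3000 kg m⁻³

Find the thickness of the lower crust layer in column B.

11.2 km

Take the compensation level at the base of the deeper column (depth z_c below the surface of column A) and equate Σ ρ_i t_i down to z_c; mantle fills any gap and the z_c terms cancel.
Column A: 3.69×2360 + 18.4×2710 + 15.6×2990 + (z_c − 37.69)×3300
Column B: 3.08×0 + 8.93×2670 + x×3000 + (z_c − 3.08 − 8.93 − x)×3300
The z_c×3300 term appears on both sides and cancels. Collect the known terms of each column as K = Σ(ρt)_known − 3300 × (depth of known layers): K_A = 105216.4 − 3300×37.69 = −19160.6; K_B = 23843.1 − 3300×(3.08 + 8.93) = −15789.9.
Balance: K_A = K_B − x×(3300 − 3000), so x = (K_B − K_A)/(3300 − 3000) = 3370.7/300 = 11.2 km.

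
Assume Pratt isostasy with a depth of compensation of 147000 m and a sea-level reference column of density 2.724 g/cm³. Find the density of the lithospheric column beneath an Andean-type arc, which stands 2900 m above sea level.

Pratt balance: ρ_ref D = ρ (D + h).
ρ = ρ_ref D/(D + h) = 2.724 × 147000 m/(147000 m + 2900 m) = 2.67 g/cm³.

2.67 g/cm³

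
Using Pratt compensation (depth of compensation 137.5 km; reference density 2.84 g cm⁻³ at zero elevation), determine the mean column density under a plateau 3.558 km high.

Pratt balance: ρ_ref D = ρ (D + h).
ρ = ρ_ref D/(D + h) = 2.84 × 137.5 km/(137.5 km + 3.558 km) = 2.77 g cm⁻³.

2.77 g cm⁻³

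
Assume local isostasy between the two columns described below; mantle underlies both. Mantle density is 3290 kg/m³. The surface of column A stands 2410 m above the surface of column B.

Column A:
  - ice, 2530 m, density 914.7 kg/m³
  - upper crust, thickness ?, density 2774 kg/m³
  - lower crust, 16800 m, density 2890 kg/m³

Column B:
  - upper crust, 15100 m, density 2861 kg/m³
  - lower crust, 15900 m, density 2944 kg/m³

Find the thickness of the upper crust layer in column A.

13900 m

Take the compensation level at the base of the deeper column (depth z_c below the surface of column A) and equate Σ ρ_i t_i down to z_c; mantle fills any gap and the z_c terms cancel.
Column A: 2530×914.7 + x×2774 + 16800×2890 + (z_c − 19330 − x)×3290
Column B: 2410×0 + 15100×2861 + 15900×2944 + (z_c − 2410 − 31000)×3290
The z_c×3290 term appears on both sides and cancels. Collect the known terms of each column as K = Σ(ρt)_known − 3290 × (depth of known layers): K_A = 50866191 − 3290×19330 = −12729509; K_B = 90010700 − 3290×(2410 + 31000) = −19908200.
Balance: K_A − x×(3290 − 2774) = K_B, so x = (K_A − K_B)/(3290 − 2774) = 7178690/516 = 13900 m.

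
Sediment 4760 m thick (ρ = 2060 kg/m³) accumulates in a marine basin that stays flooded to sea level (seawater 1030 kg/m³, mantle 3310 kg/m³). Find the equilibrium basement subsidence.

2150 m

Submarine loading: the sediment displaces seawater, and the subsidence is in turn flooded, so s (ρ_m − ρ_w) = t (ρ_sed − ρ_w).
s = 4760 m × (2060 − 1030) / (3310 − 1030) = 2150 m.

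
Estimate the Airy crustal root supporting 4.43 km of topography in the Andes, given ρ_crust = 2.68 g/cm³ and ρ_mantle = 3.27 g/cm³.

20.1 km

Equating mass per unit area of the two columns: the weight of the topography is balanced by the buoyancy of the root, ρ_c h = (ρ_m − ρ_c) r.
r = h · ρ_c / (ρ_m − ρ_c) = 4.43 km × 2.68 / (3.27 − 2.68) = 20.1 km.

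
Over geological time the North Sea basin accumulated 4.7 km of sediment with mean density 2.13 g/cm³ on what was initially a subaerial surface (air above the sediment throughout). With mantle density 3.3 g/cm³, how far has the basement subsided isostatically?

3.03 km

Subaerial load: s = t ρ_sed / ρ_m = 4.7 km × 2.13/3.3 = 3.03 km.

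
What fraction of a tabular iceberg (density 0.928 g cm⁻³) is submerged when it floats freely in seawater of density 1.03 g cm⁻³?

Submerged fraction = ρ_obj/ρ_fluid = 0.928/1.03 = 90.1%.

90.1%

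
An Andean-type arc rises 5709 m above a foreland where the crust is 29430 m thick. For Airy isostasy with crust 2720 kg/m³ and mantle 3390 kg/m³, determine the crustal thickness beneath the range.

Root depth r = h ρ_c / (ρ_m − ρ_c) = 5709 m × 2720 / 670 = 23180 m.
Total thickness = T + h + r = 29430 m + 5709 m + 23180 m = 58300 m.

58300 m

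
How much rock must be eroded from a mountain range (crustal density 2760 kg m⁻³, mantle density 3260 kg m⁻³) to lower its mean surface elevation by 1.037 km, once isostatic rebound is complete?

6.76 km

Net drop Δ = e − u = e − e ρ_c/ρ_m = e (ρ_m − ρ_c)/ρ_m.
e = Δ ρ_m/(ρ_m − ρ_c) = 1.037 km × 3260/500 = 6.76 km.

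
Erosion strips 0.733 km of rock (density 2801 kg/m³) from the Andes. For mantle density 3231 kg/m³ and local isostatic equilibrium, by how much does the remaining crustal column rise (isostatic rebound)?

Unloading: uplift u = e ρ_c/ρ_m = 0.733 km × 2801/3231 = 0.635 km.

0.635 km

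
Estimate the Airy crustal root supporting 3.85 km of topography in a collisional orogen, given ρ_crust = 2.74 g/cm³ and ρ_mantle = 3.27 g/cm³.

19.9 km

Isostatic balance requires: the weight of the topography is balanced by the buoyancy of the root, ρ_c h = (ρ_m − ρ_c) r.
r = h · ρ_c / (ρ_m − ρ_c) = 3.85 km × 2.74 / (3.27 − 2.74) = 19.9 km.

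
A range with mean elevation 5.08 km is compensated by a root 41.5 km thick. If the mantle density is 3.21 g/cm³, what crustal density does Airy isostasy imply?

2.86 g/cm³

ρ_c h = (ρ_m − ρ_c) r → ρ_c (h + r) = ρ_m r → ρ_c = ρ_m r / (h + r).
ρ_c = 3.21 × 41.5 km / (5.08 km + 41.5 km) = 2.86 g/cm³.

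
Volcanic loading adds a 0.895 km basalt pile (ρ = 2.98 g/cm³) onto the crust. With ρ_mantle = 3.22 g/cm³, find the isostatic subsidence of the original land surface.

0.828 km

Subaerial loading: s = t ρ_load / ρ_m.
s = 0.895 km × 2.98/3.22 = 0.828 km.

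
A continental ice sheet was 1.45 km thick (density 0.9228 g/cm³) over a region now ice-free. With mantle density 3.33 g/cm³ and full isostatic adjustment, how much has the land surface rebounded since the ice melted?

Removing the load lets mantle flow back in; uplift u satisfies ρ_ice t = ρ_m u.
u = t ρ_ice/ρ_m = 1.45 km × 0.9228/3.33 = 0.402 km.

0.402 km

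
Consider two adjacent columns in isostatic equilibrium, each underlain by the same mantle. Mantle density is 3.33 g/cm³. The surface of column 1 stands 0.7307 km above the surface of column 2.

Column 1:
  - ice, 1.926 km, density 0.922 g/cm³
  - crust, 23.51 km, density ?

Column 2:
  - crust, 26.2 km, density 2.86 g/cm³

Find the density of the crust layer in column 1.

2.9 g/cm³

Take the compensation level at the base of the deeper column (depth z_c below the surface of column 1) and equate Σ ρ_i t_i down to z_c; mantle fills any gap and the z_c terms cancel.
Column 1: 1.926×0.922 + 23.51×ρ + (z_c − 25.436)×3.33
Column 2: 0.7307×0 + 26.2×2.86 + (z_c − 0.7307 − 26.2)×3.33
The z_c×3.33 term appears on both sides and cancels. Collect the known terms of each column as K = Σ(ρt)_known − 3.33 × (depth of known layers): K_1 = 1.775772 − 3.33×25.436 = −82.926108; K_2 = 74.932 − 3.33×(0.7307 + 26.2) = −14.747231.
Balance: K_1 + 23.51×ρ = K_2, so ρ = (K_2 − K_1)/23.51 = 68.1789/23.51 = 2.9 g/cm³.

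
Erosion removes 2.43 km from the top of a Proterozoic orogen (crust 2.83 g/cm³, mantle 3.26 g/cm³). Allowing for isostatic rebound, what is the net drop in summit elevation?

0.321 km

Rebound u = e ρ_c/ρ_m = 2.43 km × 2.83/3.26 = 2.109 km.
Net surface drop = e − u = 2.43 km − 2.109 km = e (ρ_m − ρ_c)/ρ_m = 0.321 km.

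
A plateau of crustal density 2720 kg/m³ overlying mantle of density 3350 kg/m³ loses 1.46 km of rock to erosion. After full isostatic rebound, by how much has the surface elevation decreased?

Rebound u = e ρ_c/ρ_m = 1.46 km × 2720/3350 = 1.185 km.
Net surface drop = e − u = 1.46 km − 1.185 km = e (ρ_m − ρ_c)/ρ_m = 0.275 km.

0.275 km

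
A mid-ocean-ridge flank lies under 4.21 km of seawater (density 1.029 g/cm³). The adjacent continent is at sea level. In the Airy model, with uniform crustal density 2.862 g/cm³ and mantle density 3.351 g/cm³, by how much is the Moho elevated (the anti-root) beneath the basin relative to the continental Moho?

Balancing pressure at the compensation depth: replacing crust with seawater at the top is compensated by replacing crust with mantle at the base: d (ρ_c − ρ_w) = a (ρ_m − ρ_c).
a = d (ρ_c − ρ_w)/(ρ_m − ρ_c) = 4.21 km × 1.833/0.489 = 15.8 km.

15.8 km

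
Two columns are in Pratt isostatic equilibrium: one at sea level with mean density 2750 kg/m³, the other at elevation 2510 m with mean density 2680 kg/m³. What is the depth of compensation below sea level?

96100 m

ρ_ref D = ρ (D + h) → D (ρ_ref − ρ) = ρ h.
D = ρ h/(ρ_ref − ρ) = 2680 × 2510 m/(2750 − 2680) = 96100 m.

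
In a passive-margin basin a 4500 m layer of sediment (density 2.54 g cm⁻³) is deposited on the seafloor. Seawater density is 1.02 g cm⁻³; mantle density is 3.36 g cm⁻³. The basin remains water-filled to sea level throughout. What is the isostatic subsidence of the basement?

2920 m

Submarine loading: the sediment displaces seawater, and the subsidence is in turn flooded, so s (ρ_m − ρ_w) = t (ρ_sed − ρ_w).
s = 4500 m × (2.54 − 1.02) / (3.36 − 1.02) = 2920 m.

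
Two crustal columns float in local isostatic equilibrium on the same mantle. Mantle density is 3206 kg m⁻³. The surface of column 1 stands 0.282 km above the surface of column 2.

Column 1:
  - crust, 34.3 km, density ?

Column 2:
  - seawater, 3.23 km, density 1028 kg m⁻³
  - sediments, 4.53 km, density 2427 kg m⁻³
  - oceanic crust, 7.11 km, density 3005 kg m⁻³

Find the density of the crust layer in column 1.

Take the compensation level at the base of the deeper column (depth z_c below the surface of column 1) and equate Σ ρ_i t_i down to z_c; mantle fills any gap and the z_c terms cancel.
Column 1: 34.3×ρ + (z_c − 34.3)×3206
Column 2: 0.282×0 + 3.23×1028 + 4.53×2427 + 7.11×3005 + (z_c − 0.282 − 14.87)×3206
The z_c×3206 term appears on both sides and cancels. Collect the known terms of each column as K = Σ(ρt)_known − 3206 × (depth of known layers): K_1 = 0 − 3206×34.3 = −109965.8; K_2 = 35680.3 − 3206×(0.282 + 14.87) = −12897.012.
Balance: K_1 + 34.3×ρ = K_2, so ρ = (K_2 − K_1)/34.3 = 97068.8/34.3 = 2830 kg m⁻³.

2830 kg m⁻³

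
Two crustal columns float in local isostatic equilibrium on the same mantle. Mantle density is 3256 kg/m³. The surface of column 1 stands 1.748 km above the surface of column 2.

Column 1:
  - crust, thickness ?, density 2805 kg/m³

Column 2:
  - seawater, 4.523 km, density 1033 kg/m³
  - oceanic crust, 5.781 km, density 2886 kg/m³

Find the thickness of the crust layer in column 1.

39.7 km

Take the compensation level at the base of the deeper column (depth z_c below the surface of column 1) and equate Σ ρ_i t_i down to z_c; mantle fills any gap and the z_c terms cancel.
Column 1: x×2805 + (z_c − 0 − x)×3256
Column 2: 1.748×0 + 4.523×1033 + 5.781×2886 + (z_c − 1.748 − 10.304)×3256
The z_c×3256 term appears on both sides and cancels. Collect the known terms of each column as K = Σ(ρt)_known − 3256 × (depth of known layers): K_1 = 0 − 3256×0 = 0; K_2 = 21356.225 − 3256×(1.748 + 10.304) = −17885.087.
Balance: K_1 − x×(3256 − 2805) = K_2, so x = (K_1 − K_2)/(3256 − 2805) = 17885.1/451 = 39.7 km.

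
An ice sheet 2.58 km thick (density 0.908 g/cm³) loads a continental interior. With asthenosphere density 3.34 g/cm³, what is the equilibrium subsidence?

0.701 km

By Archimedes' principle applied to the lithosphere: the ice load ρ_ice t is balanced by mantle displaced below, ρ_m s.
s = t ρ_ice / ρ_m = 2.58 km × 0.908/3.34 = 0.701 km.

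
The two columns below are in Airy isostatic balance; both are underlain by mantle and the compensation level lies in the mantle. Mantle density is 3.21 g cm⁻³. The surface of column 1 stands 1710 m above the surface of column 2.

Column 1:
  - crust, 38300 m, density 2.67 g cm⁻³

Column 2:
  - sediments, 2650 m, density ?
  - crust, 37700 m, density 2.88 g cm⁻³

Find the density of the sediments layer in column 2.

Take the compensation level at the base of the deeper column (depth z_c below the surface of column 1) and equate Σ ρ_i t_i down to z_c; mantle fills any gap and the z_c terms cancel.
Column 1: 38300×2.67 + (z_c − 38300)×3.21
Column 2: 1710×0 + 2650×ρ + 37700×2.88 + (z_c − 1710 − 40350)×3.21
The z_c×3.21 term appears on both sides and cancels. Collect the known terms of each column as K = Σ(ρt)_known − 3.21 × (depth of known layers): K_1 = 102261 − 3.21×38300 = −20682; K_2 = 108576 − 3.21×(1710 + 40350) = −26436.6.
Balance: K_1 = K_2 + 2650×ρ, so ρ = (K_1 − K_2)/2650 = 5754.6/2650 = 2.17 g cm⁻³.

2.17 g cm⁻³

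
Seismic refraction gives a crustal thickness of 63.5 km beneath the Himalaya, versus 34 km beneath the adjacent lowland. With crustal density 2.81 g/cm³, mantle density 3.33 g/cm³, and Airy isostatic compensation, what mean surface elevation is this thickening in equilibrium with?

4.61 km

Excess crust Δ = 63.5 km − 34 km = 29.5 km, split between elevation h and root r with h + r = Δ.
Airy balance ρ_c h = (ρ_m − ρ_c) r gives r = h ρ_c/(ρ_m − ρ_c), so h (1 + ρ_c/(ρ_m − ρ_c)) = Δ, i.e. h = Δ (ρ_m − ρ_c)/ρ_m.
h = 29.5 km × 0.52/3.33 = 4.61 km.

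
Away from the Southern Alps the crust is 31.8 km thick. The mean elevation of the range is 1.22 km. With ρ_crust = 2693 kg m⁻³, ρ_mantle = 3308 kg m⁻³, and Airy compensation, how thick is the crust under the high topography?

38.4 km

Root depth r = h ρ_c / (ρ_m − ρ_c) = 1.22 km × 2693 / 615 = 5.342 km.
Total thickness = T + h + r = 31.8 km + 1.22 km + 5.342 km = 38.4 km.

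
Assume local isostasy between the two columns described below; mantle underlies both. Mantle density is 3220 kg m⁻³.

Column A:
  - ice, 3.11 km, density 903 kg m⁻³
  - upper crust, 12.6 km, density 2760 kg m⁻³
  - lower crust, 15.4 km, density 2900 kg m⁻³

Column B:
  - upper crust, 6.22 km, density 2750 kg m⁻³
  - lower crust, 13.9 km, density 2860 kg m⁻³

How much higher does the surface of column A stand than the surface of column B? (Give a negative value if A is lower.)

3.11 km

For any compensation level in the mantle, the mantle terms cancel and isostasy reduces to e = (Σt_A − Σt_B) − (Σ(ρt)_A − Σ(ρt)_B) / ρ_m.
Σt_A = 31.11 km; Σt_B = 20.12 km; Σ(ρt)_A = 82244.33; Σ(ρt)_B = 56859 (in km·kg m⁻³).
e = (31.11 − 20.12) − (82244.33 − 56859) / 3220 = 3.11 km.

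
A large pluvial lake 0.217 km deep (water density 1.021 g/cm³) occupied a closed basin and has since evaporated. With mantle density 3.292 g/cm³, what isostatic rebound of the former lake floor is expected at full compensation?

u = d ρ_w/ρ_m = 0.217 km × 1.021/3.292 = 0.0673 km.

0.0673 km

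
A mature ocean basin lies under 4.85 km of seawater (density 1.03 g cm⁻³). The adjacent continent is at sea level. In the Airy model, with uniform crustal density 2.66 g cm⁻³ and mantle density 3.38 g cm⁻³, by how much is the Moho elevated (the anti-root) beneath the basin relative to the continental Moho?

11 km

Balancing pressure at the compensation depth: replacing crust with seawater at the top is compensated by replacing crust with mantle at the base: d (ρ_c − ρ_w) = a (ρ_m − ρ_c).
a = d (ρ_c − ρ_w)/(ρ_m − ρ_c) = 4.85 km × 1.63/0.72 = 11 km.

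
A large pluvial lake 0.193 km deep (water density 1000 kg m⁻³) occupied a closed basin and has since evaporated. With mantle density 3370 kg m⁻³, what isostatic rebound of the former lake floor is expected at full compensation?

0.0573 km

u = d ρ_w/ρ_m = 0.193 km × 1000/3370 = 0.0573 km.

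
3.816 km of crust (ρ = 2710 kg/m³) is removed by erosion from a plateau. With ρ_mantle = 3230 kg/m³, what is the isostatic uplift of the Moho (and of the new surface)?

3.2 km

Unloading: uplift u = e ρ_c/ρ_m = 3.816 km × 2710/3230 = 3.2 km.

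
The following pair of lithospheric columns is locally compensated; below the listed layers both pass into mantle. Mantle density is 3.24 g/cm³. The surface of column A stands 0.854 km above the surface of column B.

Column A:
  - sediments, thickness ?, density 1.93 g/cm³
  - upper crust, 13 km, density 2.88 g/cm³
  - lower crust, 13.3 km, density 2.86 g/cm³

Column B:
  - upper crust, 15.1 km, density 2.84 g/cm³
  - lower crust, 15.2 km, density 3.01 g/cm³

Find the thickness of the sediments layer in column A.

Take the compensation level at the base of the deeper column (depth z_c below the surface of column A) and equate Σ ρ_i t_i down to z_c; mantle fills any gap and the z_c terms cancel.
Column A: x×1.93 + 13×2.88 + 13.3×2.86 + (z_c − 26.3 − x)×3.24
Column B: 0.854×0 + 15.1×2.84 + 15.2×3.01 + (z_c − 0.854 − 30.3)×3.24
The z_c×3.24 term appears on both sides and cancels. Collect the known terms of each column as K = Σ(ρt)_known − 3.24 × (depth of known layers): K_A = 75.478 − 3.24×26.3 = −9.734; K_B = 88.636 − 3.24×(0.854 + 30.3) = −12.30296.
Balance: K_A − x×(3.24 − 1.93) = K_B, so x = (K_A − K_B)/(3.24 − 1.93) = 2.56896/1.31 = 1.96 km.

1.96 km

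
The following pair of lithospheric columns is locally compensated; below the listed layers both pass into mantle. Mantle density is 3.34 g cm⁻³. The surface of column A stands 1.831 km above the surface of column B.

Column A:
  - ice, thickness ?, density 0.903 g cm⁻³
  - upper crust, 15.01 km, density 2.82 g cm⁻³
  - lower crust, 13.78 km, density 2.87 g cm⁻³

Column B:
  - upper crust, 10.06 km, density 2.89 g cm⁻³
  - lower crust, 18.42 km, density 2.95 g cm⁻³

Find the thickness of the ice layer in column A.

1.45 km

Take the compensation level at the base of the deeper column (depth z_c below the surface of column A) and equate Σ ρ_i t_i down to z_c; mantle fills any gap and the z_c terms cancel.
Column A: x×0.903 + 15.01×2.82 + 13.78×2.87 + (z_c − 28.79 − x)×3.34
Column B: 1.831×0 + 10.06×2.89 + 18.42×2.95 + (z_c − 1.831 − 28.48)×3.34
The z_c×3.34 term appears on both sides and cancels. Collect the known terms of each column as K = Σ(ρt)_known − 3.34 × (depth of known layers): K_A = 81.8768 − 3.34×28.79 = −14.2818; K_B = 83.4124 − 3.34×(1.831 + 28.48) = −17.82634.
Balance: K_A − x×(3.34 − 0.903) = K_B, so x = (K_A − K_B)/(3.34 − 0.903) = 3.54454/2.437 = 1.45 km.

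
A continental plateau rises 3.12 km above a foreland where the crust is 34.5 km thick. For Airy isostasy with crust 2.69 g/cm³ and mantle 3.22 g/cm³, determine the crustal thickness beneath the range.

53.5 km

Root depth r = h ρ_c / (ρ_m − ρ_c) = 3.12 km × 2.69 / 0.53 = 15.84 km.
Total thickness = T + h + r = 34.5 km + 3.12 km + 15.84 km = 53.5 km.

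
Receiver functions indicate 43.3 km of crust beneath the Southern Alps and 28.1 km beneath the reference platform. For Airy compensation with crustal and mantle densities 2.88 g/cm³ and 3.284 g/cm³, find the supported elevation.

Excess crust Δ = 43.3 km − 28.1 km = 15.2 km, split between elevation h and root r with h + r = Δ.
Airy balance ρ_c h = (ρ_m − ρ_c) r gives r = h ρ_c/(ρ_m − ρ_c), so h (1 + ρ_c/(ρ_m − ρ_c)) = Δ, i.e. h = Δ (ρ_m − ρ_c)/ρ_m.
h = 15.2 km × 0.404/3.284 = 1.87 km.

1.87 km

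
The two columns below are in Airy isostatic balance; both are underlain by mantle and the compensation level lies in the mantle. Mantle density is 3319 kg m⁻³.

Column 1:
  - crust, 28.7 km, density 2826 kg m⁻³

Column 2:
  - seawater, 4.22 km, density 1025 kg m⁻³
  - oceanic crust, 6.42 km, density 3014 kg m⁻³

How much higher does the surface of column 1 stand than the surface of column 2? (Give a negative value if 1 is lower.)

0.756 km

For any compensation level in the mantle, the mantle terms cancel and isostasy reduces to e = (Σt_1 − Σt_2) − (Σ(ρt)_1 − Σ(ρt)_2) / ρ_m.
Σt_1 = 28.7 km; Σt_2 = 10.64 km; Σ(ρt)_1 = 81106.2; Σ(ρt)_2 = 23675.38 (in km·kg m⁻³).
e = (28.7 − 10.64) − (81106.2 − 23675.38) / 3319 = 0.756 km.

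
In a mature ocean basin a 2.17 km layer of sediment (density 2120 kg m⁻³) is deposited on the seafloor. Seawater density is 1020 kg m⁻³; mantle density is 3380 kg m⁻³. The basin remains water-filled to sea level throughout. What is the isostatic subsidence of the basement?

1.01 km

Submarine loading: the sediment displaces seawater, and the subsidence is in turn flooded, so s (ρ_m − ρ_w) = t (ρ_sed − ρ_w).
s = 2.17 km × (2120 − 1020) / (3380 − 1020) = 1.01 km.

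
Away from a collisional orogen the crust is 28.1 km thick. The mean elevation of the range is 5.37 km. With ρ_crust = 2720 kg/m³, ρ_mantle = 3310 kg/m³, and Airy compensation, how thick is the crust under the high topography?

58.2 km

Root depth r = h ρ_c / (ρ_m − ρ_c) = 5.37 km × 2720 / 590 = 24.76 km.
Total thickness = T + h + r = 28.1 km + 5.37 km + 24.76 km = 58.2 km.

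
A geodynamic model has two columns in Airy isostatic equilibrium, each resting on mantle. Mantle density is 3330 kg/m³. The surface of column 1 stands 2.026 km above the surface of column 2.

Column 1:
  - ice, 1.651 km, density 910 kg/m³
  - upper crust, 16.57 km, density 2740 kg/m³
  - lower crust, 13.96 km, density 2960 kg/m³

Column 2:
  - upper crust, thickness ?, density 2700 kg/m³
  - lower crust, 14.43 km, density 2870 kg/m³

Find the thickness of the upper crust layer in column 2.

8.81 km

Take the compensation level at the base of the deeper column (depth z_c below the surface of column 1) and equate Σ ρ_i t_i down to z_c; mantle fills any gap and the z_c terms cancel.
Column 1: 1.651×910 + 16.57×2740 + 13.96×2960 + (z_c − 32.181)×3330
Column 2: 2.026×0 + x×2700 + 14.43×2870 + (z_c − 2.026 − 14.43 − x)×3330
The z_c×3330 term appears on both sides and cancels. Collect the known terms of each column as K = Σ(ρt)_known − 3330 × (depth of known layers): K_1 = 88225.81 − 3330×32.181 = −18936.92; K_2 = 41414.1 − 3330×(2.026 + 14.43) = −13384.38.
Balance: K_1 = K_2 − x×(3330 − 2700), so x = (K_2 − K_1)/(3330 − 2700) = 5552.54/630 = 8.81 km.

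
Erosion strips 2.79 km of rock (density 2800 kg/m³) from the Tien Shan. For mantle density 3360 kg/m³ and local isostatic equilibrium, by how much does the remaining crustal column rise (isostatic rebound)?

Unloading: uplift u = e ρ_c/ρ_m = 2.79 km × 2800/3360 = 2.33 km.

2.33 km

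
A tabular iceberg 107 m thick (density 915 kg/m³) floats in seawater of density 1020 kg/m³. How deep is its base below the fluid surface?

Draft d = t ρ_obj/ρ_fluid = 107 m × 915/1020 = 96 m.

96 m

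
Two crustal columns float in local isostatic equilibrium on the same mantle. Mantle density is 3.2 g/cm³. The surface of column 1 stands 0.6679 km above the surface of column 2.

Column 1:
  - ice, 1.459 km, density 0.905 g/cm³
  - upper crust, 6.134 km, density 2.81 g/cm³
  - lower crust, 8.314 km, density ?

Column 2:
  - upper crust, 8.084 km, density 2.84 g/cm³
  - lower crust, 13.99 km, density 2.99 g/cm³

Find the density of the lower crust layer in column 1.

Take the compensation level at the base of the deeper column (depth z_c below the surface of column 1) and equate Σ ρ_i t_i down to z_c; mantle fills any gap and the z_c terms cancel.
Column 1: 1.459×0.905 + 6.134×2.81 + 8.314×ρ + (z_c − 15.907)×3.2
Column 2: 0.6679×0 + 8.084×2.84 + 13.99×2.99 + (z_c − 0.6679 − 22.074)×3.2
The z_c×3.2 term appears on both sides and cancels. Collect the known terms of each column as K = Σ(ρt)_known − 3.2 × (depth of known layers): K_1 = 18.556935 − 3.2×15.907 = −32.345465; K_2 = 64.78866 − 3.2×(0.6679 + 22.074) = −7.98542.
Balance: K_1 + 8.314×ρ = K_2, so ρ = (K_2 − K_1)/8.314 = 24.36/8.314 = 2.93 g/cm³.

2.93 g/cm³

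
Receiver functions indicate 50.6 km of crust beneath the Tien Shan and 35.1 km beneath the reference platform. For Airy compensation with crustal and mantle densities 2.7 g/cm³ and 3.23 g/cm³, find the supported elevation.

Excess crust Δ = 50.6 km − 35.1 km = 15.5 km, split between elevation h and root r with h + r = Δ.
Airy balance ρ_c h = (ρ_m − ρ_c) r gives r = h ρ_c/(ρ_m − ρ_c), so h (1 + ρ_c/(ρ_m − ρ_c)) = Δ, i.e. h = Δ (ρ_m − ρ_c)/ρ_m.
h = 15.5 km × 0.53/3.23 = 2.54 km.

2.54 km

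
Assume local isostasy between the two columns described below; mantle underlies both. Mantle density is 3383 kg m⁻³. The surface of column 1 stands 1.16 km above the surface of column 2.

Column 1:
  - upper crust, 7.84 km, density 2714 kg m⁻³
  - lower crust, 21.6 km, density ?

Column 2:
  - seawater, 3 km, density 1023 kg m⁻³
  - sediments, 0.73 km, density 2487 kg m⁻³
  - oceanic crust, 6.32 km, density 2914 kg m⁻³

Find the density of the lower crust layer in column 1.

2950 kg m⁻³

Take the compensation level at the base of the deeper column (depth z_c below the surface of column 1) and equate Σ ρ_i t_i down to z_c; mantle fills any gap and the z_c terms cancel.
Column 1: 7.84×2714 + 21.6×ρ + (z_c − 29.44)×3383
Column 2: 1.16×0 + 3×1023 + 0.73×2487 + 6.32×2914 + (z_c − 1.16 − 10.05)×3383
The z_c×3383 term appears on both sides and cancels. Collect the known terms of each column as K = Σ(ρt)_known − 3383 × (depth of known layers): K_1 = 21277.76 − 3383×29.44 = −78317.76; K_2 = 23300.99 − 3383×(1.16 + 10.05) = −14622.44.
Balance: K_1 + 21.6×ρ = K_2, so ρ = (K_2 − K_1)/21.6 = 63695.3/21.6 = 2950 kg m⁻³.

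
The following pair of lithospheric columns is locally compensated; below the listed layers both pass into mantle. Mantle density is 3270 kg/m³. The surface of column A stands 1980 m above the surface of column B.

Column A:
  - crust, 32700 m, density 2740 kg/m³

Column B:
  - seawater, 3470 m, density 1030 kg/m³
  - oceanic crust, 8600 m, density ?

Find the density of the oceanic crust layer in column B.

2910 kg/m³

Take the compensation level at the base of the deeper column (depth z_c below the surface of column A) and equate Σ ρ_i t_i down to z_c; mantle fills any gap and the z_c terms cancel.
Column A: 32700×2740 + (z_c − 32700)×3270
Column B: 1980×0 + 3470×1030 + 8600×ρ + (z_c − 1980 − 12070)×3270
The z_c×3270 term appears on both sides and cancels. Collect the known terms of each column as K = Σ(ρt)_known − 3270 × (depth of known layers): K_A = 89598000 − 3270×32700 = −17331000; K_B = 3574100 − 3270×(1980 + 12070) = −42369400.
Balance: K_A = K_B + 8600×ρ, so ρ = (K_A − K_B)/8600 = 25038400/8600 = 2910 kg/m³.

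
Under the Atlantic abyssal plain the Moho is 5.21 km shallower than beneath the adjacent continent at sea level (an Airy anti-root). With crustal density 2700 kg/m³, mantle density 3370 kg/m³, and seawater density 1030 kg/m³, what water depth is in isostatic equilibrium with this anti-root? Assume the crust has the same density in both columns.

2.09 km

Replacing a thickness d of crust by seawater at the top must be balanced by replacing crust with mantle at the base: d (ρ_c − ρ_w) = a (ρ_m − ρ_c).
d = a (ρ_m − ρ_c)/(ρ_c − ρ_w) = 5.21 km × 670/1670 = 2.09 km.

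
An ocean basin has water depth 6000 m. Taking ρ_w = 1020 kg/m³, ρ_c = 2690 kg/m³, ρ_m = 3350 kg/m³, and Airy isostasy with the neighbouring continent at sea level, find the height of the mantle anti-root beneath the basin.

Balancing pressure at the compensation depth: replacing crust with seawater at the top is compensated by replacing crust with mantle at the base: d (ρ_c − ρ_w) = a (ρ_m − ρ_c).
a = d (ρ_c − ρ_w)/(ρ_m − ρ_c) = 6000 m × 1670/660 = 15200 m.

15200 m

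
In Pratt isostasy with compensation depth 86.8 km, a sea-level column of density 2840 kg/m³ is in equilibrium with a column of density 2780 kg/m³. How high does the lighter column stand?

1.87 km

ρ_ref D = ρ (D + h) → h = D (ρ_ref − ρ)/ρ.
h = 86.8 km × (2840 − 2780)/2780 = 1.87 km.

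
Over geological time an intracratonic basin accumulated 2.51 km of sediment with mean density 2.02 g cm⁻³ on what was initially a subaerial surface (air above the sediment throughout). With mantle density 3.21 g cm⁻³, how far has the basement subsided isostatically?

1.58 km

Subaerial load: s = t ρ_sed / ρ_m = 2.51 km × 2.02/3.21 = 1.58 km.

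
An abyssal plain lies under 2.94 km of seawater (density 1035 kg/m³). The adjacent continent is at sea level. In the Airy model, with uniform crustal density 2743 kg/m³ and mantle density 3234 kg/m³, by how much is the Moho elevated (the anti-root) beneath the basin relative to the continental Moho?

10.2 km

Balancing pressure at the compensation depth: replacing crust with seawater at the top is compensated by replacing crust with mantle at the base: d (ρ_c − ρ_w) = a (ρ_m − ρ_c).
a = d (ρ_c − ρ_w)/(ρ_m − ρ_c) = 2.94 km × 1708/491 = 10.2 km.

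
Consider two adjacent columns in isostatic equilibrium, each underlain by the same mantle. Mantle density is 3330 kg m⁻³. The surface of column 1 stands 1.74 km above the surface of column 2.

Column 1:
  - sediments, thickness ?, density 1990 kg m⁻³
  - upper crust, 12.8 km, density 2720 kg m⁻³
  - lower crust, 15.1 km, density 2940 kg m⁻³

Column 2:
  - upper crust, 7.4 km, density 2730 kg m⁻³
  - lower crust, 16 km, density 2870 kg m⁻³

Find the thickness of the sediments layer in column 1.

2.91 km

Take the compensation level at the base of the deeper column (depth z_c below the surface of column 1) and equate Σ ρ_i t_i down to z_c; mantle fills any gap and the z_c terms cancel.
Column 1: x×1990 + 12.8×2720 + 15.1×2940 + (z_c − 27.9 − x)×3330
Column 2: 1.74×0 + 7.4×2730 + 16×2870 + (z_c − 1.74 − 23.4)×3330
The z_c×3330 term appears on both sides and cancels. Collect the known terms of each column as K = Σ(ρt)_known − 3330 × (depth of known layers): K_1 = 79210 − 3330×27.9 = −13697; K_2 = 66122 − 3330×(1.74 + 23.4) = −17594.2.
Balance: K_1 − x×(3330 − 1990) = K_2, so x = (K_1 − K_2)/(3330 − 1990) = 3897.2/1340 = 2.91 km.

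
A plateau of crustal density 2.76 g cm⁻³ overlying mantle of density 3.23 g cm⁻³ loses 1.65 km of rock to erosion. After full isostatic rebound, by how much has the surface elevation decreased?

0.24 km

Rebound u = e ρ_c/ρ_m = 1.65 km × 2.76/3.23 = 1.41 km.
Net surface drop = e − u = 1.65 km − 1.41 km = e (ρ_m − ρ_c)/ρ_m = 0.24 km.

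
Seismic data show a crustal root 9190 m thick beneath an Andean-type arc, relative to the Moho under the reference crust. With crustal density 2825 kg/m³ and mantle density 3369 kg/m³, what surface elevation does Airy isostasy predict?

1770 m

Equating mass per unit area of the two columns: ρ_c h = (ρ_m − ρ_c) r.
h = r (ρ_m − ρ_c) / ρ_c = 9190 m × (3369 − 2825) / 2825 = 1770 m.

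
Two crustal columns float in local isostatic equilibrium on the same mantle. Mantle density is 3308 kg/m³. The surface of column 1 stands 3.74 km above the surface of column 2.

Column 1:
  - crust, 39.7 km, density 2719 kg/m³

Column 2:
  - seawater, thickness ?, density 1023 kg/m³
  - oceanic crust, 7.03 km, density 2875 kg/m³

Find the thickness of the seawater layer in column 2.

Take the compensation level at the base of the deeper column (depth z_c below the surface of column 1) and equate Σ ρ_i t_i down to z_c; mantle fills any gap and the z_c terms cancel.
Column 1: 39.7×2719 + (z_c − 39.7)×3308
Column 2: 3.74×0 + x×1023 + 7.03×2875 + (z_c − 3.74 − 7.03 − x)×3308
The z_c×3308 term appears on both sides and cancels. Collect the known terms of each column as K = Σ(ρt)_known − 3308 × (depth of known layers): K_1 = 107944.3 − 3308×39.7 = −23383.3; K_2 = 20211.25 − 3308×(3.74 + 7.03) = −15415.91.
Balance: K_1 = K_2 − x×(3308 − 1023), so x = (K_2 − K_1)/(3308 − 1023) = 7967.39/2285 = 3.49 km.

3.49 km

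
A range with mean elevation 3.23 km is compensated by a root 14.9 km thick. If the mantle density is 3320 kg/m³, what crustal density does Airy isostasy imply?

ρ_c h = (ρ_m − ρ_c) r → ρ_c (h + r) = ρ_m r → ρ_c = ρ_m r / (h + r).
ρ_c = 3320 × 14.9 km / (3.23 km + 14.9 km) = 2730 kg/m³.

2730 kg/m³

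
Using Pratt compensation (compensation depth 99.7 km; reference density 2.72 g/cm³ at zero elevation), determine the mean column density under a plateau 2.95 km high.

Pratt balance: ρ_ref D = ρ (D + h).
ρ = ρ_ref D/(D + h) = 2.72 × 99.7 km/(99.7 km + 2.95 km) = 2.64 g/cm³.

2.64 g/cm³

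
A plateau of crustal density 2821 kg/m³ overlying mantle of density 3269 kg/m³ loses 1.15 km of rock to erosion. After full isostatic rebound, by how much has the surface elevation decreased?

0.158 km

Rebound u = e ρ_c/ρ_m = 1.15 km × 2821/3269 = 0.9924 km.
Net surface drop = e − u = 1.15 km − 0.9924 km = e (ρ_m − ρ_c)/ρ_m = 0.158 km.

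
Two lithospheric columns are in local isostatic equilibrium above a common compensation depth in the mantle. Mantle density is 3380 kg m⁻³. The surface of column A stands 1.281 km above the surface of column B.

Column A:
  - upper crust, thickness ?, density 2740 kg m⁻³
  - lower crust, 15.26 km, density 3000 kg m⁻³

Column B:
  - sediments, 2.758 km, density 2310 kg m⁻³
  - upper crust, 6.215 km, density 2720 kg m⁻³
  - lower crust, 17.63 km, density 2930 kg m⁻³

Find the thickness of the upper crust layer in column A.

Take the compensation level at the base of the deeper column (depth z_c below the surface of column A) and equate Σ ρ_i t_i down to z_c; mantle fills any gap and the z_c terms cancel.
Column A: x×2740 + 15.26×3000 + (z_c − 15.26 − x)×3380
Column B: 1.281×0 + 2.758×2310 + 6.215×2720 + 17.63×2930 + (z_c − 1.281 − 26.603)×3380
The z_c×3380 term appears on both sides and cancels. Collect the known terms of each column as K = Σ(ρt)_known − 3380 × (depth of known layers): K_A = 45780 − 3380×15.26 = −5798.8; K_B = 74931.68 − 3380×(1.281 + 26.603) = −19316.24.
Balance: K_A − x×(3380 − 2740) = K_B, so x = (K_A − K_B)/(3380 − 2740) = 13517.4/640 = 21.1 km.

21.1 km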